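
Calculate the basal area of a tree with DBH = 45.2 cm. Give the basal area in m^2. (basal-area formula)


Formula: BA = pi * (DBH/2)^2 / 10000  (cm^2 to m^2)
Radius = DBH/2 = 45.2/2 = 22.6 cm
BA = pi * 22.6^2 / 10000
   = 1604.5999 cm^2 / 10000
   = 0.1605 m^2

0.1605


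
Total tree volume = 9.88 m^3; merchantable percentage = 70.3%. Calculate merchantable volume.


Formula: MV = V_total * (merchantable_pct / 100)
Merchantable fraction = 70.3% / 100 = 0.703
MV = 9.88 m^3 * 0.703 = 6.946 m^3

6.946


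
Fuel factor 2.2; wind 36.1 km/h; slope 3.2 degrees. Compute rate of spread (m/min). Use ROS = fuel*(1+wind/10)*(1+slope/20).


Formula: ROS = fuel * (1 + wind/10) * (1 + slope/20)
Wind factor = 1 + 36.1/10 = 4.61
Slope factor = 1 + 3.2/20 = 1.16
ROS = 2.2 * 4.61 * 1.16 = 11.76 m/min

11.76


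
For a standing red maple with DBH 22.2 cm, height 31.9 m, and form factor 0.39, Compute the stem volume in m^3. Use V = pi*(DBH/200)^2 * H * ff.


Formula: V = pi * (DBH/200)^2 * H * ff
Radius = DBH/200 = 22.2/200 = 0.111 m
Radius^2 = 0.111^2 = 0.012321 m^2
V = pi * 0.012321 * 31.9 * 0.39
V = 0.482 m^3

0.482


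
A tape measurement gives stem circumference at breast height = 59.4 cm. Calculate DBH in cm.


Formula: DBH = C / pi
DBH = 59.4 / pi
pi = 3.14159...
DBH = 18.9 cm

18.9


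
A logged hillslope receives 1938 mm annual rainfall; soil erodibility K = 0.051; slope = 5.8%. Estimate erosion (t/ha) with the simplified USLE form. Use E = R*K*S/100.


Formula: E = R * K * S / 100  (simplified USLE)
R * K = 1938 * 0.051 = 98.838
E = 98.838 * 5.8 / 100 = 5.73 t/ha

5.73


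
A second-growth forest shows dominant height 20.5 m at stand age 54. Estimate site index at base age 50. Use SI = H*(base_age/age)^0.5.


Formula: SI = H_dom * (base_age / age)^0.5
Age ratio = 50 / 54 = 0.92593
sqrt(age_ratio) = 0.96225
SI = 20.5 * 0.96225 = 19.7 m

19.7


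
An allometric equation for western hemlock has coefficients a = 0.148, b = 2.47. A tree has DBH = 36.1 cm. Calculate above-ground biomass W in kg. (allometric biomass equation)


Formula: W = a * DBH^b  (allometric power law)
DBH^b = 36.1^2.47 = 7031.4159
W = 0.148 * 7031.4159 = 1040.6 kg

1040.6


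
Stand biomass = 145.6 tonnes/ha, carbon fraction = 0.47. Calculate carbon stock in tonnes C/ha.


Formula: Carbon Stock = Biomass * Carbon Fraction
C = 145.6 t/ha * 0.47
C = 68.4 t C/ha

68.4


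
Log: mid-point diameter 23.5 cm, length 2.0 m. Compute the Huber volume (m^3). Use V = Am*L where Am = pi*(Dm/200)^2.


Huber: V = Am * L,  Am = pi*(Dm/200)^2
Am = pi*(23.5/200)^2 = 0.043374 m^2
V = 0.043374*2.0 = 0.0867 m^3

0.0867


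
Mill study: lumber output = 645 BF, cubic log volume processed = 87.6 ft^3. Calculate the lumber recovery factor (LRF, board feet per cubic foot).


Formula: LRF = Lumber Output (BF) / Log Input (ft^3)
LRF = 645 BF / 87.6 ft^3
LRF = 7.36 BF/ft^3

7.36


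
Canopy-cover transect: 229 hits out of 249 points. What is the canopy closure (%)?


Formula: Canopy closure = covered points / total points * 100
Closure = 229 / 249 * 100
Closure = 0.9197 * 100 = 92.0%

92.0


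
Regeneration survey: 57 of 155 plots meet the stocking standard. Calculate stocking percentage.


Formula: Stocking % = stocked plots / total plots * 100
Stocking = 57 / 155 * 100
Stocking = 0.3677 * 100 = 36.8%

36.8


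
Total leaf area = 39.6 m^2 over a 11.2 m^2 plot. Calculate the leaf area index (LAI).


Formula: LAI = total leaf area / ground area  (dimensionless)
LAI = 39.6 m^2 / 11.2 m^2
LAI = 3.54

3.54


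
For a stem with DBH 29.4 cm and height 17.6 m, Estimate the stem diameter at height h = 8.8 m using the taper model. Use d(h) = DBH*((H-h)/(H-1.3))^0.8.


Taper: d(h) = DBH * ((H - h) / (H - 1.3))^0.8
Numerator = H - h = 17.6 - 8.8 = 8.8 m
Denominator = H - 1.3 = 17.6 - 1.3 = 16.3 m
Ratio = 8.8 / 16.3 = 0.53988
d = 29.4 * 0.53988^0.8 = 18.0 cm

18.0


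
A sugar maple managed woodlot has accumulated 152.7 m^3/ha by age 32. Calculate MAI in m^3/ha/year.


Formula: MAI = Total Volume / Stand Age
MAI = 152.7 m^3/ha / 32 years
MAI = 4.77 m^3/ha/year

4.77


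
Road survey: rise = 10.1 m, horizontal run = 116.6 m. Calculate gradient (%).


Formula: Gradient = rise / run * 100
Gradient = 10.1 / 116.6 * 100 = 8.7%

8.7


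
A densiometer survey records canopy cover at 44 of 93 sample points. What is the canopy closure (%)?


Formula: Canopy closure = covered points / total points * 100
Closure = 44 / 93 * 100
Closure = 0.4731 * 100 = 47.3%

47.3


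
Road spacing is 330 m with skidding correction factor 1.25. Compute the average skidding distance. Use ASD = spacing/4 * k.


Formula: ASD = (spacing / 4) * correction
Uncorrected distance = spacing / 4 = 330 / 4 = 82.5 m
ASD = 82.5 * 1.25 = 103 m

103


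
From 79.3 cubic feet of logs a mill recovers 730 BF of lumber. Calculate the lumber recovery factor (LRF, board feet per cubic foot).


Formula: LRF = Lumber Output (BF) / Log Input (ft^3)
LRF = 730 BF / 79.3 ft^3
LRF = 9.21 BF/ft^3

9.21


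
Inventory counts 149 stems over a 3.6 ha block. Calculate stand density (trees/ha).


Formula: Stand Density = N_trees / Area_ha
Density = 149 trees / 3.6 ha
Density = 41 trees/ha

41


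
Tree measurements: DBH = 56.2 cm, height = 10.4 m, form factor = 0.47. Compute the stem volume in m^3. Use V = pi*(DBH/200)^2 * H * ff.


Formula: V = pi * (DBH/200)^2 * H * ff
Radius = DBH/200 = 56.2/200 = 0.281 m
Radius^2 = 0.281^2 = 0.078961 m^2
V = pi * 0.078961 * 10.4 * 0.47
V = 1.213 m^3

1.213


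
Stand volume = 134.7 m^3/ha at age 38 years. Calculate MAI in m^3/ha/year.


Formula: MAI = Total Volume / Stand Age
MAI = 134.7 m^3/ha / 38 years
MAI = 3.54 m^3/ha/year

3.54


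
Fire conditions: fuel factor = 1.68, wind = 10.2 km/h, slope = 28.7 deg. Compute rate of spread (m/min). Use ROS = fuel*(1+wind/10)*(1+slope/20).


Formula: ROS = fuel * (1 + wind/10) * (1 + slope/20)
Wind factor = 1 + 10.2/10 = 2.02
Slope factor = 1 + 28.7/20 = 2.435
ROS = 1.68 * 2.02 * 2.435 = 8.26 m/min

8.26


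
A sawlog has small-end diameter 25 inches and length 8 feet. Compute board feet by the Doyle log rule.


Doyle: BF = (D - 4)^2 * L / 16
Adjusted diameter = 25 - 4 = 21 in
(D-4)^2 = 21^2 = 441
BF = 441 * 8 / 16 = 221 BF

221


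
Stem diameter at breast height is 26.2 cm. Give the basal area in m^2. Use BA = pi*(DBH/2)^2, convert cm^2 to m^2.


Formula: BA = pi * (DBH/2)^2 / 10000  (cm^2 to m^2)
Radius = DBH/2 = 26.2/2 = 13.1 cm
BA = pi * 13.1^2 / 10000
   = 539.1287 cm^2 / 10000
   = 0.0539 m^2

0.0539


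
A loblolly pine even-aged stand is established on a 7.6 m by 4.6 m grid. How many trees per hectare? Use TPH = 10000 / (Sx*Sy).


Formula: TPH = 10000 m^2/ha / (spacing_x * spacing_y)
Area per tree = 7.6 m * 4.6 m = 34.96 m^2
TPH = 10000 / 34.96 = 286 trees/ha

286


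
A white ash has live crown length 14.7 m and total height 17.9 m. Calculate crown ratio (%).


Formula: Crown Ratio = (Crown Length / Total Height) * 100
CR = (14.7 m / 17.9 m) * 100
CR = 0.8212 * 100 = 82.1%

82.1


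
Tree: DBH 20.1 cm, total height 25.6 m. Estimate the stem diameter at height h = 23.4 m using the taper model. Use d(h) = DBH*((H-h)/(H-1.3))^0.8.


Taper: d(h) = DBH * ((H - h) / (H - 1.3))^0.8
Numerator = H - h = 25.6 - 23.4 = 2.2 m
Denominator = H - 1.3 = 25.6 - 1.3 = 24.3 m
Ratio = 2.2 / 24.3 = 0.09053
d = 20.1 * 0.09053^0.8 = 2.9 cm

2.9


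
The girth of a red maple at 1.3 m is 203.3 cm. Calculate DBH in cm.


Formula: DBH = C / pi
DBH = 203.3 / pi
pi = 3.14159...
DBH = 64.7 cm

64.7


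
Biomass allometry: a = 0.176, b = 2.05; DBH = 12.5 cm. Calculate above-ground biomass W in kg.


Formula: W = a * DBH^b  (allometric power law)
DBH^b = 12.5^2.05 = 177.2824
W = 0.176 * 177.2824 = 31.2 kg

31.2


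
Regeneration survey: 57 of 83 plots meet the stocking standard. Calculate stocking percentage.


Formula: Stocking % = stocked plots / total plots * 100
Stocking = 57 / 83 * 100
Stocking = 0.6867 * 100 = 68.7%

68.7


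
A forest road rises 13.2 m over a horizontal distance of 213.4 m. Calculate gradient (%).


Formula: Gradient = rise / run * 100
Gradient = 13.2 / 213.4 * 100 = 6.2%

6.2


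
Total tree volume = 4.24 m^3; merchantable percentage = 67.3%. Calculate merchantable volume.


Formula: MV = V_total * (merchantable_pct / 100)
Merchantable fraction = 67.3% / 100 = 0.673
MV = 4.24 m^3 * 0.673 = 2.854 m^3

2.854


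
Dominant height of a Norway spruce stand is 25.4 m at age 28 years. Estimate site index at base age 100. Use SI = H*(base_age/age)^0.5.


Formula: SI = H_dom * (base_age / age)^0.5
Age ratio = 100 / 28 = 3.57143
sqrt(age_ratio) = 1.88982
SI = 25.4 * 1.88982 = 48.0 m

48.0


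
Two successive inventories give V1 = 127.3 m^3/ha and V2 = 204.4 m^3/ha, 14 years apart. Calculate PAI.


Formula: PAI = (V_T2 - V_T1) / (T2 - T1)
Volume increment = 204.4 - 127.3 = 77.1 m^3/ha
PAI = 77.1 / 14 = 5.51 m^3/ha/year

5.51


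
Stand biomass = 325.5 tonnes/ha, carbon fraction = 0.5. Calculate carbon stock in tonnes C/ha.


Formula: Carbon Stock = Biomass * Carbon Fraction
C = 325.5 t/ha * 0.5
C = 162.8 t C/ha

162.8


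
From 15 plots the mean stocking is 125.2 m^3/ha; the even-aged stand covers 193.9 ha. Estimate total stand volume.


Formula: Total Volume = Mean Volume per ha * Total Area
Total Volume = 125.2 m^3/ha * 193.9 ha
Total Volume = 24276 m^3

24276


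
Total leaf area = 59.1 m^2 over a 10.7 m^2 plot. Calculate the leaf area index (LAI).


Formula: LAI = total leaf area / ground area  (dimensionless)
LAI = 59.1 m^2 / 10.7 m^2
LAI = 5.52

5.52


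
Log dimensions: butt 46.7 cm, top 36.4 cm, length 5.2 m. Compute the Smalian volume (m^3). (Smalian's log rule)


Smalian: V = (A1 + A2)/2 * L,  A = pi*(D/200)^2
A1 = pi*(46.7/200)^2 = 0.171287 m^2
A2 = pi*(36.4/200)^2 = 0.104062 m^2
V = (0.171287+0.104062)/2*5.2 = 0.7159 m^3

0.7159


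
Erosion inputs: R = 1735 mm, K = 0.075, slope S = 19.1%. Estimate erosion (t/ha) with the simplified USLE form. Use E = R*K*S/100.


Formula: E = R * K * S / 100  (simplified USLE)
R * K = 1735 * 0.075 = 130.125
E = 130.125 * 19.1 / 100 = 24.85 t/ha

24.85


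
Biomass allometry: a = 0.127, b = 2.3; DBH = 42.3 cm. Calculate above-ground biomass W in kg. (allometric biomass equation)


Formula: W = a * DBH^b  (allometric power law)
DBH^b = 42.3^2.3 = 5502.7888
W = 0.127 * 5502.7888 = 698.9 kg

698.9


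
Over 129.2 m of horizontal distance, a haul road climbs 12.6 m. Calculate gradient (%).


Formula: Gradient = rise / run * 100
Gradient = 12.6 / 129.2 * 100 = 9.8%

9.8


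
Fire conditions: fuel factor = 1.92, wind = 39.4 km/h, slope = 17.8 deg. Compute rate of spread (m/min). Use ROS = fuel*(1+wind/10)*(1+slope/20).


Formula: ROS = fuel * (1 + wind/10) * (1 + slope/20)
Wind factor = 1 + 39.4/10 = 4.94
Slope factor = 1 + 17.8/20 = 1.89
ROS = 1.92 * 4.94 * 1.89 = 17.93 m/min

17.93


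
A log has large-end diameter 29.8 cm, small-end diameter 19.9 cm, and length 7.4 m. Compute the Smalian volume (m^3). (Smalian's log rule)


Smalian: V = (A1 + A2)/2 * L,  A = pi*(D/200)^2
A1 = pi*(29.8/200)^2 = 0.069746 m^2
A2 = pi*(19.9/200)^2 = 0.031103 m^2
V = (0.069746+0.031103)/2*7.4 = 0.3731 m^3

0.3731


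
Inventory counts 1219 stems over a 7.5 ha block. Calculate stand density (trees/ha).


Formula: Stand Density = N_trees / Area_ha
Density = 1219 trees / 7.5 ha
Density = 163 trees/ha

163


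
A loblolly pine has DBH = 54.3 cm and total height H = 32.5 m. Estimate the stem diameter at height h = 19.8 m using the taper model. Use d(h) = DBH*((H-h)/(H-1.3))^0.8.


Taper: d(h) = DBH * ((H - h) / (H - 1.3))^0.8
Numerator = H - h = 32.5 - 19.8 = 12.7 m
Denominator = H - 1.3 = 32.5 - 1.3 = 31.2 m
Ratio = 12.7 / 31.2 = 0.40705
d = 54.3 * 0.40705^0.8 = 26.5 cm

26.5


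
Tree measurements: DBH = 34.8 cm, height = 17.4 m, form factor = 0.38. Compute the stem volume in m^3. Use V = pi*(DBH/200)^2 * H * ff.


Formula: V = pi * (DBH/200)^2 * H * ff
Radius = DBH/200 = 34.8/200 = 0.174 m
Radius^2 = 0.174^2 = 0.030276 m^2
V = pi * 0.030276 * 17.4 * 0.38
V = 0.629 m^3

0.629


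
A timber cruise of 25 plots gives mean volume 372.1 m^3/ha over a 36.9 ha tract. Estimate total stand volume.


Formula: Total Volume = Mean Volume per ha * Total Area
Total Volume = 372.1 m^3/ha * 36.9 ha
Total Volume = 13730 m^3

13730


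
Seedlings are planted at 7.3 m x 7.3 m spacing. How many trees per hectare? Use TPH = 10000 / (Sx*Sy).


Formula: TPH = 10000 m^2/ha / (spacing_x * spacing_y)
Area per tree = 7.3 m * 7.3 m = 53.29 m^2
TPH = 10000 / 53.29 = 188 trees/ha

188


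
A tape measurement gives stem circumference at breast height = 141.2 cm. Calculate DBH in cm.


Formula: DBH = C / pi
DBH = 141.2 / pi
pi = 3.14159...
DBH = 44.9 cm

44.9


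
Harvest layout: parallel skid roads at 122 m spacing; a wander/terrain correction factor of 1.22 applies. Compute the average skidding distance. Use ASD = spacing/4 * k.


Formula: ASD = (spacing / 4) * correction
Uncorrected distance = spacing / 4 = 122 / 4 = 30.5 m
ASD = 30.5 * 1.22 = 37 m

37


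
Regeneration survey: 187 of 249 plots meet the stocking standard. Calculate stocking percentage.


Formula: Stocking % = stocked plots / total plots * 100
Stocking = 187 / 249 * 100
Stocking = 0.751 * 100 = 75.1%

75.1


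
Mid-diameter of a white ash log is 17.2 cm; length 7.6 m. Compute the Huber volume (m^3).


Huber: V = Am * L,  Am = pi*(Dm/200)^2
Am = pi*(17.2/200)^2 = 0.023235 m^2
V = 0.023235*7.6 = 0.1766 m^3

0.1766


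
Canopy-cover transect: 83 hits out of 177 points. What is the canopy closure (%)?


Formula: Canopy closure = covered points / total points * 100
Closure = 83 / 177 * 100
Closure = 0.4689 * 100 = 46.9%

46.9


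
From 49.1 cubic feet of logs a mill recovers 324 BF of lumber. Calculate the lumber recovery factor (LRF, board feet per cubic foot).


Formula: LRF = Lumber Output (BF) / Log Input (ft^3)
LRF = 324 BF / 49.1 ft^3
LRF = 6.6 BF/ft^3

6.6


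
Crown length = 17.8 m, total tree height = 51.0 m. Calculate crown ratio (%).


Formula: Crown Ratio = (Crown Length / Total Height) * 100
CR = (17.8 m / 51.0 m) * 100
CR = 0.349 * 100 = 34.9%

34.9


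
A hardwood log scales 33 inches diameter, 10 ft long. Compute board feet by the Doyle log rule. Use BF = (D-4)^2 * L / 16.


Doyle: BF = (D - 4)^2 * L / 16
Adjusted diameter = 33 - 4 = 29 in
(D-4)^2 = 29^2 = 841
BF = 841 * 10 / 16 = 526 BF

526


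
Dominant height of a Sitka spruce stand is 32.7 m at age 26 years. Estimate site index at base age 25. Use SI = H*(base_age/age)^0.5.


Formula: SI = H_dom * (base_age / age)^0.5
Age ratio = 25 / 26 = 0.96154
sqrt(age_ratio) = 0.98058
SI = 32.7 * 0.98058 = 32.1 m

32.1


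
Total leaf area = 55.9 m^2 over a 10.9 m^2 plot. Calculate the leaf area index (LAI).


Formula: LAI = total leaf area / ground area  (dimensionless)
LAI = 55.9 m^2 / 10.9 m^2
LAI = 5.13

5.13


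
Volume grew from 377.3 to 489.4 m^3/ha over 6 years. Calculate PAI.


Formula: PAI = (V_T2 - V_T1) / (T2 - T1)
Volume increment = 489.4 - 377.3 = 112.1 m^3/ha
PAI = 112.1 / 6 = 18.68 m^3/ha/year

18.68


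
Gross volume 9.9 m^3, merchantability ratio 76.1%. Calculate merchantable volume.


Formula: MV = V_total * (merchantable_pct / 100)
Merchantable fraction = 76.1% / 100 = 0.761
MV = 9.9 m^3 * 0.761 = 7.534 m^3

7.534


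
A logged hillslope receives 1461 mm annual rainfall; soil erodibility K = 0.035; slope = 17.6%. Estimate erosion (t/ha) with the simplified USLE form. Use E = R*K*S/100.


Formula: E = R * K * S / 100  (simplified USLE)
R * K = 1461 * 0.035 = 51.135
E = 51.135 * 17.6 / 100 = 9.0 t/ha

9.0


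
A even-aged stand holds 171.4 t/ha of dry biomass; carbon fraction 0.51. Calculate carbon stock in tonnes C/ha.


Formula: Carbon Stock = Biomass * Carbon Fraction
C = 171.4 t/ha * 0.51
C = 87.4 t C/ha

87.4


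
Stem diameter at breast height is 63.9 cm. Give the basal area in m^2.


Formula: BA = pi * (DBH/2)^2 / 10000  (cm^2 to m^2)
Radius = DBH/2 = 63.9/2 = 31.95 cm
BA = pi * 31.95^2 / 10000
   = 3206.9456 cm^2 / 10000
   = 0.3207 m^2

0.3207


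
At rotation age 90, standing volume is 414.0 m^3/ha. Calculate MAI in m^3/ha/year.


Formula: MAI = Total Volume / Stand Age
MAI = 414.0 m^3/ha / 90 years
MAI = 4.6 m^3/ha/year

4.6


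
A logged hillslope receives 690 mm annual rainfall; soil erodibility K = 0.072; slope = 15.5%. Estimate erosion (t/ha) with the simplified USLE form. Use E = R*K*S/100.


Formula: E = R * K * S / 100  (simplified USLE)
R * K = 690 * 0.072 = 49.68
E = 49.68 * 15.5 / 100 = 7.7 t/ha

7.7


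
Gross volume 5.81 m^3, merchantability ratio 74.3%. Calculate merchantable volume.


Formula: MV = V_total * (merchantable_pct / 100)
Merchantable fraction = 74.3% / 100 = 0.743
MV = 5.81 m^3 * 0.743 = 4.317 m^3

4.317


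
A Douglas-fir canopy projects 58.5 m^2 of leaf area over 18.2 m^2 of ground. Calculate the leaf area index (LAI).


Formula: LAI = total leaf area / ground area  (dimensionless)
LAI = 58.5 m^2 / 18.2 m^2
LAI = 3.21

3.21


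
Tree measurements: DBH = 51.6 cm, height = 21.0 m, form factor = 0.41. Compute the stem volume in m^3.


Formula: V = pi * (DBH/200)^2 * H * ff
Radius = DBH/200 = 51.6/200 = 0.258 m
Radius^2 = 0.258^2 = 0.066564 m^2
V = pi * 0.066564 * 21.0 * 0.41
V = 1.8 m^3

1.8


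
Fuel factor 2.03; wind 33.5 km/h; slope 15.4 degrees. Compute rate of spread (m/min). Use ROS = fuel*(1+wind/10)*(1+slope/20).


Formula: ROS = fuel * (1 + wind/10) * (1 + slope/20)
Wind factor = 1 + 33.5/10 = 4.35
Slope factor = 1 + 15.4/20 = 1.77
ROS = 2.03 * 4.35 * 1.77 = 15.63 m/min

15.63


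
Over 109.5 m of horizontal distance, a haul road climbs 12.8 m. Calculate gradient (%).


Formula: Gradient = rise / run * 100
Gradient = 12.8 / 109.5 * 100 = 11.7%

11.7


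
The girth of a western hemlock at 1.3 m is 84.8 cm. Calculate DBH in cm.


Formula: DBH = C / pi
DBH = 84.8 / pi
pi = 3.14159...
DBH = 27.0 cm

27.0


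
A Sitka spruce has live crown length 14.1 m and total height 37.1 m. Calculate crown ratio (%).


Formula: Crown Ratio = (Crown Length / Total Height) * 100
CR = (14.1 m / 37.1 m) * 100
CR = 0.3801 * 100 = 38.0%

38.0


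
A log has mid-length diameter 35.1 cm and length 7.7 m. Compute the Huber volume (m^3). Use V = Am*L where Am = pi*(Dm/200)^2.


Huber: V = Am * L,  Am = pi*(Dm/200)^2
Am = pi*(35.1/200)^2 = 0.096762 m^2
V = 0.096762*7.7 = 0.7451 m^3

0.7451


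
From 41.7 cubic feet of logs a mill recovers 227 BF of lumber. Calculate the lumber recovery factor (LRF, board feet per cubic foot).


Formula: LRF = Lumber Output (BF) / Log Input (ft^3)
LRF = 227 BF / 41.7 ft^3
LRF = 5.44 BF/ft^3

5.44


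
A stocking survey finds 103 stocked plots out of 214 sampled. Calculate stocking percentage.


Formula: Stocking % = stocked plots / total plots * 100
Stocking = 103 / 214 * 100
Stocking = 0.4813 * 100 = 48.1%

48.1


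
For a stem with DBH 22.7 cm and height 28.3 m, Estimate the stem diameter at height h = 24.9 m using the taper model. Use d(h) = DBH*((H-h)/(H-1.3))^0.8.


Taper: d(h) = DBH * ((H - h) / (H - 1.3))^0.8
Numerator = H - h = 28.3 - 24.9 = 3.4 m
Denominator = H - 1.3 = 28.3 - 1.3 = 27.0 m
Ratio = 3.4 / 27.0 = 0.12593
d = 22.7 * 0.12593^0.8 = 4.3 cm

4.3


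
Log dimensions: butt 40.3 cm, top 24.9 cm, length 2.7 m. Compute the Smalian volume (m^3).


Smalian: V = (A1 + A2)/2 * L,  A = pi*(D/200)^2
A1 = pi*(40.3/200)^2 = 0.127556 m^2
A2 = pi*(24.9/200)^2 = 0.048695 m^2
V = (0.127556+0.048695)/2*2.7 = 0.2379 m^3

0.2379


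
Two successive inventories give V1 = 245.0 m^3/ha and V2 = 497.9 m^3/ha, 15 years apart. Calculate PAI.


Formula: PAI = (V_T2 - V_T1) / (T2 - T1)
Volume increment = 497.9 - 245.0 = 252.9 m^3/ha
PAI = 252.9 / 15 = 16.86 m^3/ha/year

16.86


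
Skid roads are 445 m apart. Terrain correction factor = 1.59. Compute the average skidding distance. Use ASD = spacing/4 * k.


Formula: ASD = (spacing / 4) * correction
Uncorrected distance = spacing / 4 = 445 / 4 = 111.25 m
ASD = 111.25 * 1.59 = 177 m

177


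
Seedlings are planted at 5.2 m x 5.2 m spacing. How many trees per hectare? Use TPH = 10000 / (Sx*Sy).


Formula: TPH = 10000 m^2/ha / (spacing_x * spacing_y)
Area per tree = 5.2 m * 5.2 m = 27.04 m^2
TPH = 10000 / 27.04 = 370 trees/ha

370


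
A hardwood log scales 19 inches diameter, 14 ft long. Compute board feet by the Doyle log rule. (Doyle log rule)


Doyle: BF = (D - 4)^2 * L / 16
Adjusted diameter = 19 - 4 = 15 in
(D-4)^2 = 15^2 = 225
BF = 225 * 14 / 16 = 197 BF

197


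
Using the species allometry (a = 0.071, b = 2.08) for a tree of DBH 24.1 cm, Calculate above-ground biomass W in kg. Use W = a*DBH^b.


Formula: W = a * DBH^b  (allometric power law)
DBH^b = 24.1^2.08 = 749.196
W = 0.071 * 749.196 = 53.2 kg

53.2


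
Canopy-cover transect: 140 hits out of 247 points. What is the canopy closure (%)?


Formula: Canopy closure = covered points / total points * 100
Closure = 140 / 247 * 100
Closure = 0.5668 * 100 = 56.7%

56.7


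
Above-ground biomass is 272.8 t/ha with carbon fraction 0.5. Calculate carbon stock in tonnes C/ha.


Formula: Carbon Stock = Biomass * Carbon Fraction
C = 272.8 t/ha * 0.5
C = 136.4 t C/ha

136.4


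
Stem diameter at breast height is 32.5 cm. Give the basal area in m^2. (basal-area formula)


Formula: BA = pi * (DBH/2)^2 / 10000  (cm^2 to m^2)
Radius = DBH/2 = 32.5/2 = 16.25 cm
BA = pi * 16.25^2 / 10000
   = 829.5768 cm^2 / 10000
   = 0.083 m^2

0.083


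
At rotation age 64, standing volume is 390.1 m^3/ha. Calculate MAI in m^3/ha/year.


Formula: MAI = Total Volume / Stand Age
MAI = 390.1 m^3/ha / 64 years
MAI = 6.1 m^3/ha/year

6.1


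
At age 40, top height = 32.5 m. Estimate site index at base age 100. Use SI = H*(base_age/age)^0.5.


Formula: SI = H_dom * (base_age / age)^0.5
Age ratio = 100 / 40 = 2.5
sqrt(age_ratio) = 1.58114
SI = 32.5 * 1.58114 = 51.4 m

51.4


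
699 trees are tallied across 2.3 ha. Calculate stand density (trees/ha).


Formula: Stand Density = N_trees / Area_ha
Density = 699 trees / 2.3 ha
Density = 304 trees/ha

304


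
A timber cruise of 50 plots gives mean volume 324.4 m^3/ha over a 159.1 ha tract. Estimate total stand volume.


Formula: Total Volume = Mean Volume per ha * Total Area
Total Volume = 324.4 m^3/ha * 159.1 ha
Total Volume = 51612 m^3

51612


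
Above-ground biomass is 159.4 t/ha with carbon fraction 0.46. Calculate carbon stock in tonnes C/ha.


Formula: Carbon Stock = Biomass * Carbon Fraction
C = 159.4 t/ha * 0.46
C = 73.3 t C/ha

73.3


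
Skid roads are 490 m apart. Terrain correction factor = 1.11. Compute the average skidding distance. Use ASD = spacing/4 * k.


Formula: ASD = (spacing / 4) * correction
Uncorrected distance = spacing / 4 = 490 / 4 = 122.5 m
ASD = 122.5 * 1.11 = 136 m

136


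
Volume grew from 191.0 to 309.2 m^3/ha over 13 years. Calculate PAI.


Formula: PAI = (V_T2 - V_T1) / (T2 - T1)
Volume increment = 309.2 - 191.0 = 118.2 m^3/ha
PAI = 118.2 / 13 = 9.09 m^3/ha/year

9.09


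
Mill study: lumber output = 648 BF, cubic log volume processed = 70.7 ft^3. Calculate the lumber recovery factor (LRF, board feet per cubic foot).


Formula: LRF = Lumber Output (BF) / Log Input (ft^3)
LRF = 648 BF / 70.7 ft^3
LRF = 9.17 BF/ft^3

9.17


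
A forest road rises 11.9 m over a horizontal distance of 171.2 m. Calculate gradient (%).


Formula: Gradient = rise / run * 100
Gradient = 11.9 / 171.2 * 100 = 7.0%

7.0


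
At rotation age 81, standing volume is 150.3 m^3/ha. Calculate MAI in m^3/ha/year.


Formula: MAI = Total Volume / Stand Age
MAI = 150.3 m^3/ha / 81 years
MAI = 1.86 m^3/ha/year

1.86


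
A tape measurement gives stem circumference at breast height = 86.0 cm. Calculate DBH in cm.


Formula: DBH = C / pi
DBH = 86.0 / pi
pi = 3.14159...
DBH = 27.4 cm

27.4


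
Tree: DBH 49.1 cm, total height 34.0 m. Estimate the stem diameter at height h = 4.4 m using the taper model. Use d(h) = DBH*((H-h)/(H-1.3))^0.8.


Taper: d(h) = DBH * ((H - h) / (H - 1.3))^0.8
Numerator = H - h = 34.0 - 4.4 = 29.6 m
Denominator = H - 1.3 = 34.0 - 1.3 = 32.7 m
Ratio = 29.6 / 32.7 = 0.9052
d = 49.1 * 0.9052^0.8 = 45.3 cm

45.3


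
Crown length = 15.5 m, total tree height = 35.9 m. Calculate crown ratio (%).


Formula: Crown Ratio = (Crown Length / Total Height) * 100
CR = (15.5 m / 35.9 m) * 100
CR = 0.4318 * 100 = 43.2%

43.2


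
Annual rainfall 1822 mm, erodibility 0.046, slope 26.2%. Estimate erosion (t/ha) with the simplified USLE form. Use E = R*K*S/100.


Formula: E = R * K * S / 100  (simplified USLE)
R * K = 1822 * 0.046 = 83.812
E = 83.812 * 26.2 / 100 = 21.96 t/ha

21.96


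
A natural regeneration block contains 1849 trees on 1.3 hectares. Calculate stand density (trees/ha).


Formula: Stand Density = N_trees / Area_ha
Density = 1849 trees / 1.3 ha
Density = 1422 trees/ha

1422


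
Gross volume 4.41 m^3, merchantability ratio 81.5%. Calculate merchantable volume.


Formula: MV = V_total * (merchantable_pct / 100)
Merchantable fraction = 81.5% / 100 = 0.815
MV = 4.41 m^3 * 0.815 = 3.594 m^3

3.594


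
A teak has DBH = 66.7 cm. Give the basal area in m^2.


Formula: BA = pi * (DBH/2)^2 / 10000  (cm^2 to m^2)
Radius = DBH/2 = 66.7/2 = 33.35 cm
BA = pi * 33.35^2 / 10000
   = 3494.15 cm^2 / 10000
   = 0.3494 m^2

0.3494


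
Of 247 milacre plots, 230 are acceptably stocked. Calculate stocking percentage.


Formula: Stocking % = stocked plots / total plots * 100
Stocking = 230 / 247 * 100
Stocking = 0.9312 * 100 = 93.1%

93.1


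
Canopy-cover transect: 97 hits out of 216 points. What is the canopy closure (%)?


Formula: Canopy closure = covered points / total points * 100
Closure = 97 / 216 * 100
Closure = 0.4491 * 100 = 44.9%

44.9


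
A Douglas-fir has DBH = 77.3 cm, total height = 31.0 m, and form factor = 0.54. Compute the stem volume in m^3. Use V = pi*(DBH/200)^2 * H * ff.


Formula: V = pi * (DBH/200)^2 * H * ff
Radius = DBH/200 = 77.3/200 = 0.3865 m
Radius^2 = 0.3865^2 = 0.14938225 m^2
V = pi * 0.14938225 * 31.0 * 0.54
V = 7.856 m^3

7.856


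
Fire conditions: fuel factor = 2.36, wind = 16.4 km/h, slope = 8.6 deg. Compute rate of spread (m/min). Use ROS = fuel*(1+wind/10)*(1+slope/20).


Formula: ROS = fuel * (1 + wind/10) * (1 + slope/20)
Wind factor = 1 + 16.4/10 = 2.64
Slope factor = 1 + 8.6/20 = 1.43
ROS = 2.36 * 2.64 * 1.43 = 8.91 m/min

8.91


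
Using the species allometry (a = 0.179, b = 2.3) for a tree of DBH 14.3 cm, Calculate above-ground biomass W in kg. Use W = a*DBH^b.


Formula: W = a * DBH^b  (allometric power law)
DBH^b = 14.3^2.3 = 454.2269
W = 0.179 * 454.2269 = 81.3 kg

81.3


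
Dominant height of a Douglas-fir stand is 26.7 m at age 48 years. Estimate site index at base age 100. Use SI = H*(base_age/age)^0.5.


Formula: SI = H_dom * (base_age / age)^0.5
Age ratio = 100 / 48 = 2.08333
sqrt(age_ratio) = 1.44338
SI = 26.7 * 1.44338 = 38.5 m

38.5


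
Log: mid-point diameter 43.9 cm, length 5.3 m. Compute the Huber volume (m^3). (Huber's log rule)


Huber: V = Am * L,  Am = pi*(Dm/200)^2
Am = pi*(43.9/200)^2 = 0.151363 m^2
V = 0.151363*5.3 = 0.8022 m^3

0.8022


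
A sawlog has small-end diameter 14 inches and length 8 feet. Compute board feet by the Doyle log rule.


Doyle: BF = (D - 4)^2 * L / 16
Adjusted diameter = 14 - 4 = 10 in
(D-4)^2 = 10^2 = 100
BF = 100 * 8 / 16 = 50 BF

50


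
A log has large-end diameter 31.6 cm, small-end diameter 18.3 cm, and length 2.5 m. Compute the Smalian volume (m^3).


Smalian: V = (A1 + A2)/2 * L,  A = pi*(D/200)^2
A1 = pi*(31.6/200)^2 = 0.078427 m^2
A2 = pi*(18.3/200)^2 = 0.026302 m^2
V = (0.078427+0.026302)/2*2.5 = 0.1309 m^3

0.1309


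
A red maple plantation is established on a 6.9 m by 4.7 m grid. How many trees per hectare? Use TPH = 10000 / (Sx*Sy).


Formula: TPH = 10000 m^2/ha / (spacing_x * spacing_y)
Area per tree = 6.9 m * 4.7 m = 32.43 m^2
TPH = 10000 / 32.43 = 308 trees/ha

308


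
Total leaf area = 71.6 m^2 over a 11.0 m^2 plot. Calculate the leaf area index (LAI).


Formula: LAI = total leaf area / ground area  (dimensionless)
LAI = 71.6 m^2 / 11.0 m^2
LAI = 6.51

6.51


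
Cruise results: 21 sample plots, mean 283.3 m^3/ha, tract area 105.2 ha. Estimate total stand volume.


Formula: Total Volume = Mean Volume per ha * Total Area
Total Volume = 283.3 m^3/ha * 105.2 ha
Total Volume = 29803 m^3

29803


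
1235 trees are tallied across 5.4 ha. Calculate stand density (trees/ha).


Formula: Stand Density = N_trees / Area_ha
Density = 1235 trees / 5.4 ha
Density = 229 trees/ha

229


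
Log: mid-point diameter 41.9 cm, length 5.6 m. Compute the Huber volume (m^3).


Huber: V = Am * L,  Am = pi*(Dm/200)^2
Am = pi*(41.9/200)^2 = 0.137885 m^2
V = 0.137885*5.6 = 0.7722 m^3

0.7722


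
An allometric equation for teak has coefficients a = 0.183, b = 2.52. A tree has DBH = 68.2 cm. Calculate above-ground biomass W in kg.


Formula: W = a * DBH^b  (allometric power law)
DBH^b = 68.2^2.52 = 41796.1832
W = 0.183 * 41796.1832 = 7648.7 kg

7648.7


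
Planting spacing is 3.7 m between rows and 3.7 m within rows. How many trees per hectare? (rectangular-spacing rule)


Formula: TPH = 10000 m^2/ha / (spacing_x * spacing_y)
Area per tree = 3.7 m * 3.7 m = 13.69 m^2
TPH = 10000 / 13.69 = 730 trees/ha

730


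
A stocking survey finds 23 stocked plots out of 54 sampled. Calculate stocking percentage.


Formula: Stocking % = stocked plots / total plots * 100
Stocking = 23 / 54 * 100
Stocking = 0.4259 * 100 = 42.6%

42.6


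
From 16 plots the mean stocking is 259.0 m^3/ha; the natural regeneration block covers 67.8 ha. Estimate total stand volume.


Formula: Total Volume = Mean Volume per ha * Total Area
Total Volume = 259.0 m^3/ha * 67.8 ha
Total Volume = 17560 m^3

17560


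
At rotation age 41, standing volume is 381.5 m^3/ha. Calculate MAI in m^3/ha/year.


Formula: MAI = Total Volume / Stand Age
MAI = 381.5 m^3/ha / 41 years
MAI = 9.3 m^3/ha/year

9.3


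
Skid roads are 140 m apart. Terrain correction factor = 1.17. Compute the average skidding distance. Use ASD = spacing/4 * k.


Formula: ASD = (spacing / 4) * correction
Uncorrected distance = spacing / 4 = 140 / 4 = 35 m
ASD = 35 * 1.17 = 41 m

41


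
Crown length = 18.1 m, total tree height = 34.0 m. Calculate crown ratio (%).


Formula: Crown Ratio = (Crown Length / Total Height) * 100
CR = (18.1 m / 34.0 m) * 100
CR = 0.5324 * 100 = 53.2%

53.2


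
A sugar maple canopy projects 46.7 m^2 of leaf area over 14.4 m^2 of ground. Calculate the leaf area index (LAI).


Formula: LAI = total leaf area / ground area  (dimensionless)
LAI = 46.7 m^2 / 14.4 m^2
LAI = 3.24

3.24


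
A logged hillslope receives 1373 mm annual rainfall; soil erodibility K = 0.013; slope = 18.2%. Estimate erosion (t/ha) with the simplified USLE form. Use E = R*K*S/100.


Formula: E = R * K * S / 100  (simplified USLE)
R * K = 1373 * 0.013 = 17.849
E = 17.849 * 18.2 / 100 = 3.25 t/ha

3.25


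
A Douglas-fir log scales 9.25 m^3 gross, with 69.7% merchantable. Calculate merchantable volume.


Formula: MV = V_total * (merchantable_pct / 100)
Merchantable fraction = 69.7% / 100 = 0.697
MV = 9.25 m^3 * 0.697 = 6.447 m^3

6.447


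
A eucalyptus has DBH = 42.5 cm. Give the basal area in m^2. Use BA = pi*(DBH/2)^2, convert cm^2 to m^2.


Formula: BA = pi * (DBH/2)^2 / 10000  (cm^2 to m^2)
Radius = DBH/2 = 42.5/2 = 21.25 cm
BA = pi * 21.25^2 / 10000
   = 1418.6254 cm^2 / 10000
   = 0.1419 m^2

0.1419


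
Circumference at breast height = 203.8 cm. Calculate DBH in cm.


Formula: DBH = C / pi
DBH = 203.8 / pi
pi = 3.14159...
DBH = 64.9 cm

64.9


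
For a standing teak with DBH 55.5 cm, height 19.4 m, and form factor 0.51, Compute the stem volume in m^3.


Formula: V = pi * (DBH/200)^2 * H * ff
Radius = DBH/200 = 55.5/200 = 0.2775 m
Radius^2 = 0.2775^2 = 0.07700625 m^2
V = pi * 0.07700625 * 19.4 * 0.51
V = 2.394 m^3

2.394


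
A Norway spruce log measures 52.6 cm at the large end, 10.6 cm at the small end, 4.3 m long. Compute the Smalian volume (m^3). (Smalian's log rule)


Smalian: V = (A1 + A2)/2 * L,  A = pi*(D/200)^2
A1 = pi*(52.6/200)^2 = 0.217301 m^2
A2 = pi*(10.6/200)^2 = 0.008825 m^2
V = (0.217301+0.008825)/2*4.3 = 0.4862 m^3

0.4862


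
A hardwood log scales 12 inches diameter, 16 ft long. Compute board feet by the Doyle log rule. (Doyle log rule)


Doyle: BF = (D - 4)^2 * L / 16
Adjusted diameter = 12 - 4 = 8 in
(D-4)^2 = 8^2 = 64
BF = 64 * 16 / 16 = 64 BF

64


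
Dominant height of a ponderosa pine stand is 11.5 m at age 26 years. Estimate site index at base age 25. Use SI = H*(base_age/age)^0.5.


Formula: SI = H_dom * (base_age / age)^0.5
Age ratio = 25 / 26 = 0.96154
sqrt(age_ratio) = 0.98058
SI = 11.5 * 0.98058 = 11.3 m

11.3


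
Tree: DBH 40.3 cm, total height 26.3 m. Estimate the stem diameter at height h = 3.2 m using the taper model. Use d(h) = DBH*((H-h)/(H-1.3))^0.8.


Taper: d(h) = DBH * ((H - h) / (H - 1.3))^0.8
Numerator = H - h = 26.3 - 3.2 = 23.1 m
Denominator = H - 1.3 = 26.3 - 1.3 = 25.0 m
Ratio = 23.1 / 25.0 = 0.924
d = 40.3 * 0.924^0.8 = 37.8 cm

37.8


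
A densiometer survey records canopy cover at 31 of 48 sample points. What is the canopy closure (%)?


Formula: Canopy closure = covered points / total points * 100
Closure = 31 / 48 * 100
Closure = 0.6458 * 100 = 64.6%

64.6


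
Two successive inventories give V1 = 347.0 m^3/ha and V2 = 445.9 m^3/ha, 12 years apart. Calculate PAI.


Formula: PAI = (V_T2 - V_T1) / (T2 - T1)
Volume increment = 445.9 - 347.0 = 98.9 m^3/ha
PAI = 98.9 / 12 = 8.24 m^3/ha/year

8.24


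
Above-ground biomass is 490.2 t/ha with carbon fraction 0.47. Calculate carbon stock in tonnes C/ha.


Formula: Carbon Stock = Biomass * Carbon Fraction
C = 490.2 t/ha * 0.47
C = 230.4 t C/ha

230.4


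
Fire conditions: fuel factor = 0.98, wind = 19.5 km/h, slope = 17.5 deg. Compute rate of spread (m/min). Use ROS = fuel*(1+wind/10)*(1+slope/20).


Formula: ROS = fuel * (1 + wind/10) * (1 + slope/20)
Wind factor = 1 + 19.5/10 = 2.95
Slope factor = 1 + 17.5/20 = 1.875
ROS = 0.98 * 2.95 * 1.875 = 5.42 m/min

5.42


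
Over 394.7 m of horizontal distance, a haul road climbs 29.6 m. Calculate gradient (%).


Formula: Gradient = rise / run * 100
Gradient = 29.6 / 394.7 * 100 = 7.5%

7.5


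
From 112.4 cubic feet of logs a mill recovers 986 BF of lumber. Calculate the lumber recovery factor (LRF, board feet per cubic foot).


Formula: LRF = Lumber Output (BF) / Log Input (ft^3)
LRF = 986 BF / 112.4 ft^3
LRF = 8.77 BF/ft^3

8.77


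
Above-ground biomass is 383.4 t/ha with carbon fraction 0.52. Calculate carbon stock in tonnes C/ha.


Formula: Carbon Stock = Biomass * Carbon Fraction
C = 383.4 t/ha * 0.52
C = 199.4 t C/ha

199.4


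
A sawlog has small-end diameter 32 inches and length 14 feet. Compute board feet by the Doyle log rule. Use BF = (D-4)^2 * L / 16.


Doyle: BF = (D - 4)^2 * L / 16
Adjusted diameter = 32 - 4 = 28 in
(D-4)^2 = 28^2 = 784
BF = 784 * 14 / 16 = 686 BF

686


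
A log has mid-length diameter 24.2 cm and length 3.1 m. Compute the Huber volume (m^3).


Huber: V = Am * L,  Am = pi*(Dm/200)^2
Am = pi*(24.2/200)^2 = 0.045996 m^2
V = 0.045996*3.1 = 0.1426 m^3

0.1426


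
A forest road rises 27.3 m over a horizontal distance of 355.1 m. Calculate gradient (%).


Formula: Gradient = rise / run * 100
Gradient = 27.3 / 355.1 * 100 = 7.7%

7.7


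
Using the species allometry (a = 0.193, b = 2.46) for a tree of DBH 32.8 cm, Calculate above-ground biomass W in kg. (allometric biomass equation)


Formula: W = a * DBH^b  (allometric power law)
DBH^b = 32.8^2.46 = 5358.5792
W = 0.193 * 5358.5792 = 1034.2 kg

1034.2


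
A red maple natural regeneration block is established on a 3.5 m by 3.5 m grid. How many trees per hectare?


Formula: TPH = 10000 m^2/ha / (spacing_x * spacing_y)
Area per tree = 3.5 m * 3.5 m = 12.25 m^2
TPH = 10000 / 12.25 = 816 trees/ha

816


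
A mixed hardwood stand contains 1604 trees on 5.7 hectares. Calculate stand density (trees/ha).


Formula: Stand Density = N_trees / Area_ha
Density = 1604 trees / 5.7 ha
Density = 281 trees/ha

281


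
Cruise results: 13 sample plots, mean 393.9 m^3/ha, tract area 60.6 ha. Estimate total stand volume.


Formula: Total Volume = Mean Volume per ha * Total Area
Total Volume = 393.9 m^3/ha * 60.6 ha
Total Volume = 23870 m^3

23870


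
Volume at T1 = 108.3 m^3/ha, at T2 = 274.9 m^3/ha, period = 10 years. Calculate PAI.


Formula: PAI = (V_T2 - V_T1) / (T2 - T1)
Volume increment = 274.9 - 108.3 = 166.6 m^3/ha
PAI = 166.6 / 10 = 16.66 m^3/ha/year

16.66


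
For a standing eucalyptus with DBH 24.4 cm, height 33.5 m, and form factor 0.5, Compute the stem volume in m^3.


Formula: V = pi * (DBH/200)^2 * H * ff
Radius = DBH/200 = 24.4/200 = 0.122 m
Radius^2 = 0.122^2 = 0.014884 m^2
V = pi * 0.014884 * 33.5 * 0.5
V = 0.783 m^3

0.783


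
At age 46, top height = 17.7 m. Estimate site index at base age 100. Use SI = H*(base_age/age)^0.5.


Formula: SI = H_dom * (base_age / age)^0.5
Age ratio = 100 / 46 = 2.17391
sqrt(age_ratio) = 1.47442
SI = 17.7 * 1.47442 = 26.1 m

26.1


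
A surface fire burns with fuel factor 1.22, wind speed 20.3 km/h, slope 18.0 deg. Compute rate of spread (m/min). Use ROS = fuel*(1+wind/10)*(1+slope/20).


Formula: ROS = fuel * (1 + wind/10) * (1 + slope/20)
Wind factor = 1 + 20.3/10 = 3.03
Slope factor = 1 + 18.0/20 = 1.9
ROS = 1.22 * 3.03 * 1.9 = 7.02 m/min

7.02


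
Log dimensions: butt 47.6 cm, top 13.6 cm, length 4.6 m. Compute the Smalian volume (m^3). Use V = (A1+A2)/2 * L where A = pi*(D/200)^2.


Smalian: V = (A1 + A2)/2 * L,  A = pi*(D/200)^2
A1 = pi*(47.6/200)^2 = 0.177952 m^2
A2 = pi*(13.6/200)^2 = 0.014527 m^2
V = (0.177952+0.014527)/2*4.6 = 0.4427 m^3

0.4427


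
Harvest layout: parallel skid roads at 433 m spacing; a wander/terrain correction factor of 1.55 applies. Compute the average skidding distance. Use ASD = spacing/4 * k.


Formula: ASD = (spacing / 4) * correction
Uncorrected distance = spacing / 4 = 433 / 4 = 108.25 m
ASD = 108.25 * 1.55 = 168 m

168


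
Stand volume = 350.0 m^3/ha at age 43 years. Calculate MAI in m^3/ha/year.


Formula: MAI = Total Volume / Stand Age
MAI = 350.0 m^3/ha / 43 years
MAI = 8.14 m^3/ha/year

8.14


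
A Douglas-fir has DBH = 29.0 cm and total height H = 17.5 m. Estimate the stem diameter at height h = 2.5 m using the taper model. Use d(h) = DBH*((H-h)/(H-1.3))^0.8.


Taper: d(h) = DBH * ((H - h) / (H - 1.3))^0.8
Numerator = H - h = 17.5 - 2.5 = 15.0 m
Denominator = H - 1.3 = 17.5 - 1.3 = 16.2 m
Ratio = 15.0 / 16.2 = 0.92593
d = 29.0 * 0.92593^0.8 = 27.3 cm

27.3


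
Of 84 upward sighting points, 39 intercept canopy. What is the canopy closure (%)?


Formula: Canopy closure = covered points / total points * 100
Closure = 39 / 84 * 100
Closure = 0.4643 * 100 = 46.4%

46.4


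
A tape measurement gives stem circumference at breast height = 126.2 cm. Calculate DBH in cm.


Formula: DBH = C / pi
DBH = 126.2 / pi
pi = 3.14159...
DBH = 40.2 cm

40.2


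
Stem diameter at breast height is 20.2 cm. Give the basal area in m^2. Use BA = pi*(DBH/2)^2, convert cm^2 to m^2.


Formula: BA = pi * (DBH/2)^2 / 10000  (cm^2 to m^2)
Radius = DBH/2 = 20.2/2 = 10.1 cm
BA = pi * 10.1^2 / 10000
   = 320.4739 cm^2 / 10000
   = 0.032 m^2

0.032


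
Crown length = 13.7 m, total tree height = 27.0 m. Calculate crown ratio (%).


Formula: Crown Ratio = (Crown Length / Total Height) * 100
CR = (13.7 m / 27.0 m) * 100
CR = 0.5074 * 100 = 50.7%

50.7
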